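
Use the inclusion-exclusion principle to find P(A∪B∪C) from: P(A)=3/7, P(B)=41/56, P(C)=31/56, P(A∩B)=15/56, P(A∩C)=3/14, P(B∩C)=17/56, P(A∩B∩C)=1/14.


P(A∪B∪C) = P(A)+P(B)+P(C) - P(AB)-P(AC)-P(BC) + P(ABC)
= 3/7+41/56+31/56 - 15/56-3/14-17/56 + 1/14
= 1

1


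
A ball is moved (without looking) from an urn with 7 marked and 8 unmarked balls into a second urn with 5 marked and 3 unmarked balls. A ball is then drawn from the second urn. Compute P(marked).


P(transfer marked) = 7/15; P(transfer unmarked) = 8/15
If marked transferred: Urn II has 6 marked of 9, so P(marked|marked moved) = 2/3
If unmarked transferred: Urn II has 5 marked of 9, so P(marked|unmarked moved) = 5/9
By total probability: P(marked) = 7/15*2/3 + 8/15*5/9 = 82/135

82/135


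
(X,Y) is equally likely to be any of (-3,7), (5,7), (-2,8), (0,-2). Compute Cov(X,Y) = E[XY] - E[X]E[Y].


E[X]=0, E[Y]=5, E[XY]=-1/2
Cov(X,Y) = E[XY] - E[X]E[Y] = -1/2 - 0*5 = -1/2

-1/2


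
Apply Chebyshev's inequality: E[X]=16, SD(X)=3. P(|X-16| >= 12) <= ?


k = 12/3 = 4
Chebyshev: P(|X-mu| >= k*sigma) <= 1/k^2 = 1/4^2 = 1/16

1/16


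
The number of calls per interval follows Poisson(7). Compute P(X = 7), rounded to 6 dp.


P(X=7) = e^(-7) * 7^7 / 7!
≈ 0.0009118819656 * 823543 / 5040
≈ 0.149003

0.149003


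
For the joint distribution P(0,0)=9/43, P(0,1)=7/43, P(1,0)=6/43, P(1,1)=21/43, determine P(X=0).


P(X=0) = P(0,0)+P(0,1) = 9/43 + 7/43 = 16/43

16/43


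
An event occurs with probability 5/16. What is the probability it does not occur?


P(A') = 1 - P(A) = 1 - 5/16 = 11/16

11/16


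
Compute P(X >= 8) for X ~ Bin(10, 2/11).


P(X>=8) = P(X=8) + P(X=9) + P(X=10)
= 933120/25937424601 + 46080/25937424601 + 1024/25937424601
= 980224/25937424601

980224/25937424601


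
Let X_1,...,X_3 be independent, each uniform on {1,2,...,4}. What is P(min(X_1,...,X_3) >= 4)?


P(min >= 4) = P(all X_i >= 4) = (P(X_1 >= 4))^3
= (1/4)^3 = 1/64

1/64


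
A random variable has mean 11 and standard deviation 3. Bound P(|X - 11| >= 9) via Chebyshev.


k = 9/3 = 3
Chebyshev: P(|X-mu| >= k*sigma) <= 1/k^2 = 1/3^2 = 1/9

1/9


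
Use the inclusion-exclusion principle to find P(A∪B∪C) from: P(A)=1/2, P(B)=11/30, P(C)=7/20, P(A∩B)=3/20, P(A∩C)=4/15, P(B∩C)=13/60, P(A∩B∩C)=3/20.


P(A∪B∪C) = P(A)+P(B)+P(C) - P(AB)-P(AC)-P(BC) + P(ABC)
= 1/2+11/30+7/20 - 3/20-4/15-13/60 + 3/20
= 11/15

11/15


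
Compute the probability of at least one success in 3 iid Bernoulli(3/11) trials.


P(at least one) = 1 - P(none)
P(none) = (1 - 3/11)^3 = (8/11)^3 = 512/1331
P(at least one) = 1 - 512/1331 = 819/1331

819/1331


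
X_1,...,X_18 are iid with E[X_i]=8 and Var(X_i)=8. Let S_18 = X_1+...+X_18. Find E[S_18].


E[S_n] = n*E[X_1] = 18*8 = 144

144


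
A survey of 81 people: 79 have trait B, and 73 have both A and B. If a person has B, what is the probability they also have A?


P(A|B) = P(A∩B)/P(B) = (73/81)/(79/81) = 73/79

73/79


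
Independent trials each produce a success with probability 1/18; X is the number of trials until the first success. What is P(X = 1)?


P(X=1) = (1-p)^0 * p = (17/18)^0 * 1/18
= 1 * 1/18 = 1/18

1/18


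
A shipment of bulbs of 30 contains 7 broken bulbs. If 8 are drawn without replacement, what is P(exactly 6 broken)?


P(X=6) = C(7,6)*C(23,2) / C(30,8)
= 7*253 / 5852925
= 1771/5852925 = 77/254475

77/254475


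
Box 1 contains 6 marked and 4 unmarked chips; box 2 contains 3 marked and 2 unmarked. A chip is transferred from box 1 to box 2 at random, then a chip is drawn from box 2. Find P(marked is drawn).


P(transfer marked) = 6/10 = 3/5; P(transfer unmarked) = 2/5
If marked transferred: Urn II has 4 marked of 6, so P(marked|marked moved) = 2/3
If unmarked transferred: Urn II has 3 marked of 6, so P(marked|unmarked moved) = 1/2
By total probability: P(marked) = 3/5*2/3 + 2/5*1/2 = 3/5

3/5


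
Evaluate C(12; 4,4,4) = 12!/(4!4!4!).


12! = 479001600
Denominator: 4!=24 * 4!=24 * 4!=24
Coefficient = 479001600 / 13824 = 34650

34650


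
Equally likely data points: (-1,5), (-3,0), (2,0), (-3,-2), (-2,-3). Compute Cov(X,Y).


E[X]=-7/5, E[Y]=0, E[XY]=7/5
Cov(X,Y) = E[XY] - E[X]E[Y] = 7/5 + 7/5*0 = 7/5

7/5


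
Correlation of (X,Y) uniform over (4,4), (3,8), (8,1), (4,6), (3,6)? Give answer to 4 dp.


Cov(X,Y) = -4.0000, Var(X) = 3.4400, Var(Y) = 5.6000
rho = Cov/(sqrt(VarX)*sqrt(VarY)) = -0.9114

-0.9114


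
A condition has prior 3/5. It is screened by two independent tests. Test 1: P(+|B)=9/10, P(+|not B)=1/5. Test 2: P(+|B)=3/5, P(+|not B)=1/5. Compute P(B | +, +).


After test 1: P(+) = 9/10*3/5 + 1/5*2/5 = 31/50
P(B|+) = (27/50)/(31/50) = 27/31
After test 2 (use post1 as new prior): P(+) = 3/5*27/31 + 1/5*4/31 = 17/31
P(B|+,+) = (81/155)/(17/31) = 81/85

81/85


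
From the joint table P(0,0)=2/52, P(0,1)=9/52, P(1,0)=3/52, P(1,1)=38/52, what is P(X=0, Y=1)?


Read from table: P(X=0, Y=1) = 9/52

9/52


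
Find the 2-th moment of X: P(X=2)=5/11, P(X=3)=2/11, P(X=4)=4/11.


E[X^2] = sum(x^2 * P(x))
= 4*5/11 + 9*2/11 + 16*4/11
= 102/11

102/11


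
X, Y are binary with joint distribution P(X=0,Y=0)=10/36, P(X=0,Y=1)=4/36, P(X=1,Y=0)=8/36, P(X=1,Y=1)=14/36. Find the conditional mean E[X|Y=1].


P(Y=1) = 18/36
E[X|Y=1] = (0*4 + 1*14)/18 = 14/18 = 7/9

7/9


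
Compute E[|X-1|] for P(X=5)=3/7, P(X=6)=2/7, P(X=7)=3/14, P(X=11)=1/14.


E[|X-1|] = sum(g(x)*P(x))
= 4*3/7 + 5*2/7 + 6*3/14 + 10*1/14
= 36/7

36/7


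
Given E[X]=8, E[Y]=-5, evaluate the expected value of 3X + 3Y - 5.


E[3X + 3Y - 5] = 3*E[X] + 3*E[Y] - 5
= (3)*(8) + (3)*(-5) + (-5)
= 24 - 15 - 5 = 4

4


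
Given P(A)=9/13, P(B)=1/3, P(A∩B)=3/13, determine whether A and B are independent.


P(A)*P(B) = 9/13*1/3 = 3/13
P(A∩B) = 3/13, which equals P(A)P(B), so independent

Yes, A and B are independent


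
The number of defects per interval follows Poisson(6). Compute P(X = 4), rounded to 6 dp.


P(X=4) = e^(-6) * 6^4 / 4!
≈ 0.002478752177 * 1296 / 24
≈ 0.133853

0.133853


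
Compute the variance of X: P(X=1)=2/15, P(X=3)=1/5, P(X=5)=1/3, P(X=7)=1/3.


E[X] = 71/15, E[X^2] = 133/5
Var(X) = E[X^2] - (E[X])^2 = 133/5 - (71/15)^2 = 944/225

944/225


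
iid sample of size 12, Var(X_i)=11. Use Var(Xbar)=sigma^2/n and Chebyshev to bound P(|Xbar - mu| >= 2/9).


Var(Xbar) = Var(X)/n = 11/12
Chebyshev: P(|Xbar-mu| >= 2/9) <= Var(Xbar)/(2/9)^2 = (11/12)/(4/81) = 297/16
Bound exceeds 1, so trivial bound: 1

1


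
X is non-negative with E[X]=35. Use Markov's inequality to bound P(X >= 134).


Markov: P(X >= a) <= E[X]/a
P(X >= 134) <= 35/134

35/134


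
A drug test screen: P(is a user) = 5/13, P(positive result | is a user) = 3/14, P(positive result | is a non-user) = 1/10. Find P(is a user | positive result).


P(A) = P(A|B)P(B) + P(A|B')P(B') = 3/14*5/13 + 1/10*8/13 = 131/910
P(B|A) = P(A|B)P(B)/P(A) = (15/182)/(131/910) = 75/131

75/131


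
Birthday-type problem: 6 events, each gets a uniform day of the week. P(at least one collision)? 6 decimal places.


P(all different) = prod((7-i)/7 for i=0..5) = 0.042839
P(at least one match) = 1 - 0.042839 = 0.957161

0.957161


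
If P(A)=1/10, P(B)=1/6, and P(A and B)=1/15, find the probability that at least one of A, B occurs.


P(A∪B) = P(A) + P(B) - P(A∩B)
= 1/10 + 1/6 - 1/15 = 1/5

1/5


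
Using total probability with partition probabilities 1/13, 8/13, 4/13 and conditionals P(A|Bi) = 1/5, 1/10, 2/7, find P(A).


P(A) = P(A|B1)P(B1) + P(A|B2)P(B2) + P(A|B3)P(B3)
= 1/5*1/13 + 1/10*8/13 + 2/7*4/13
= 1/65 + 4/65 + 8/91 = 15/91

15/91


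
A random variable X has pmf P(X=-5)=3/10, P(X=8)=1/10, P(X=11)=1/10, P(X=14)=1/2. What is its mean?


E[X] = sum(x * P(x))
= -5*3/10 + 8*1/10 + 11*1/10 + 14*1/2
= 37/5

37/5


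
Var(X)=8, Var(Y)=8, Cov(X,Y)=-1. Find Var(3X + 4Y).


Var(3X + 4Y) = 3^2*Var(X) + 4^2*Var(Y) + 2*3*4*Cov(X,Y)
= 9*8 + 16*8 + 24*(-1)
= 72 + 128 - 24 = 176

176


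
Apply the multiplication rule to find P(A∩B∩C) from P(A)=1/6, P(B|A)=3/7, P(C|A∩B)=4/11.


P(A∩B∩C) = P(A) * P(B|A) * P(C|A∩B)
= 1/6 * 3/7 * 4/11
= 1/14 * 4/11 = 2/77

2/77


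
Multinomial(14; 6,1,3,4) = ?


14! = 87178291200
Denominator: 6!=720 * 1!=1 * 3!=6 * 4!=24
Coefficient = 87178291200 / 103680 = 840840

840840


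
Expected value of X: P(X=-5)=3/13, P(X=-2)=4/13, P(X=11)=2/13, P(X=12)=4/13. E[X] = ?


E[X] = sum(x * P(x))
= -5*3/13 - 2*4/13 + 11*2/13 + 12*4/13
= 47/13

47/13


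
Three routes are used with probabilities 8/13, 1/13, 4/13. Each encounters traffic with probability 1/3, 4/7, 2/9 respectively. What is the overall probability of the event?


P(A) = P(A|B1)P(B1) + P(A|B2)P(B2) + P(A|B3)P(B3)
= 1/3*8/13 + 4/7*1/13 + 2/9*4/13
= 8/39 + 4/91 + 8/117 = 20/63

20/63


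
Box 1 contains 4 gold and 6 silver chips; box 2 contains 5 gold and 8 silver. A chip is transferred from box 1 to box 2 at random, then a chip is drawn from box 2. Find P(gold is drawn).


P(transfer gold) = 4/10 = 2/5; P(transfer silver) = 3/5
If gold transferred: Urn II has 6 gold of 14, so P(gold|gold moved) = 3/7
If silver transferred: Urn II has 5 gold of 14, so P(gold|silver moved) = 5/14
By total probability: P(gold) = 2/5*3/7 + 3/5*5/14 = 27/70

27/70


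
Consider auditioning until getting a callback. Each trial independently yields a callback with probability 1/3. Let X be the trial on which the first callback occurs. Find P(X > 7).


P(X > 7) = P(first 7 trials all fail) = (1-p)^7 = (2/3)^7 = 128/2187

128/2187


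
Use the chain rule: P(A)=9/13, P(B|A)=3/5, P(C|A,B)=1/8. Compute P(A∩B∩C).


P(A∩B∩C) = P(A) * P(B|A) * P(C|A∩B)
= 9/13 * 3/5 * 1/8
= 27/65 * 1/8 = 27/520

27/520


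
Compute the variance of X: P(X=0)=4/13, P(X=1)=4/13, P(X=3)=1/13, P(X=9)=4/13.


E[X] = 43/13, E[X^2] = 337/13
Var(X) = E[X^2] - (E[X])^2 = 337/13 - (43/13)^2 = 2532/169

2532/169


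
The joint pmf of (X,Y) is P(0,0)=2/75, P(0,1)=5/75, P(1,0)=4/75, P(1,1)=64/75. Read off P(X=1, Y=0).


Read from table: P(X=1, Y=0) = 4/75

4/75


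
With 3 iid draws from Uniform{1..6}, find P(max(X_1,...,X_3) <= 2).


P(max <= 2) = P(all X_i <= 2) = (P(X_1 <= 2))^3
= (2/6)^3 = (1/3)^3 = 1/27

1/27


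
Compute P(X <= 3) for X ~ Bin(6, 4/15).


P(X<=3) = P(X=0) + P(X=1) + P(X=2) + P(X=3)
= 1771561/11390625 + 1288408/3796875 + 234256/759375 + 340736/2278125
= 2170861/2278125

2170861/2278125


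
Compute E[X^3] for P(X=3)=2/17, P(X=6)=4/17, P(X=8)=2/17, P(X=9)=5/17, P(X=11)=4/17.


E[X^3] = sum(g(x)*P(x))
= 27*2/17 + 216*4/17 + 512*2/17 + 729*5/17 + 1331*4/17
= 10911/17

10911/17


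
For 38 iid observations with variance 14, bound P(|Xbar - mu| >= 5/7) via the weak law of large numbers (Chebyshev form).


Var(Xbar) = Var(X)/n = 14/38
Chebyshev: P(|Xbar-mu| >= 5/7) <= Var(Xbar)/(5/7)^2 = (7/19)/(25/49) = 343/475

343/475


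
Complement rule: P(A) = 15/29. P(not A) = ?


P(A') = 1 - P(A) = 1 - 15/29 = 14/29

14/29


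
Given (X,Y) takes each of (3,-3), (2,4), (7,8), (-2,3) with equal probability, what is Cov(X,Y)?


E[X]=5/2, E[Y]=3, E[XY]=49/4
Cov(X,Y) = E[XY] - E[X]E[Y] = 49/4 - 5/2*3 = 19/4

19/4


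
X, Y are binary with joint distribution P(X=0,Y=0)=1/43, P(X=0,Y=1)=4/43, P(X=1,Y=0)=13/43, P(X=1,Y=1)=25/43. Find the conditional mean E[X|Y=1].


P(Y=1) = 29/43
E[X|Y=1] = (0*4 + 1*25)/29 = 25/29

25/29


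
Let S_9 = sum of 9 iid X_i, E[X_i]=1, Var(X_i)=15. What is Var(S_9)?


By independence, Var(S_n) = n*Var(X_1) = 9*15 = 135

135


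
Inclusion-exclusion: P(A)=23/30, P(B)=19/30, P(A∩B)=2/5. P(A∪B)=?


P(A∪B) = P(A) + P(B) - P(A∩B)
= 23/30 + 19/30 - 2/5 = 1

1


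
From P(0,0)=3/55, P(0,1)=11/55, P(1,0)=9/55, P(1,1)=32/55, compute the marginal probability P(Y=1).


P(Y=1) = P(0,1)+P(1,1) = 11/55 + 32/55 = 43/55

43/55


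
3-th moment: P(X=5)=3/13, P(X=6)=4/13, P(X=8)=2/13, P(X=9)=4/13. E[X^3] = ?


E[X^3] = sum(x^3 * P(x))
= 125*3/13 + 216*4/13 + 512*2/13 + 729*4/13
= 5179/13

5179/13


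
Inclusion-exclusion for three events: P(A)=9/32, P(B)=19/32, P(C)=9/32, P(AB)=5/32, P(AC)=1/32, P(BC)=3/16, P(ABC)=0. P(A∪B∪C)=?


P(A∪B∪C) = P(A)+P(B)+P(C) - P(AB)-P(AC)-P(BC) + P(ABC)
= 9/32+19/32+9/32 - 5/32-1/32-3/16 + 0
= 25/32

25/32


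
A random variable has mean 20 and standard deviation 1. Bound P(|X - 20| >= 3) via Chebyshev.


k = 3/1 = 3
Chebyshev: P(|X-mu| >= k*sigma) <= 1/k^2 = 1/3^2 = 1/9

1/9


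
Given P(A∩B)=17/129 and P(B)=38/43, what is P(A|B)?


P(A|B) = P(A∩B)/P(B) = (17/129)/(114/129) = 17/114

17/114


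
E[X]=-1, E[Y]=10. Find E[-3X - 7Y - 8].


E[-3X - 7Y - 8] = -3*E[X] - 7*E[Y] - 8
= (-3)*(-1) + (-7)*(10) + (-8)
= 3 - 70 - 8 = -75

-75


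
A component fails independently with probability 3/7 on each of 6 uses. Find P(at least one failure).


P(at least one) = 1 - P(none)
P(none) = (1 - 3/7)^6 = (4/7)^6 = 4096/117649
P(at least one) = 1 - 4096/117649 = 113553/117649

113553/117649


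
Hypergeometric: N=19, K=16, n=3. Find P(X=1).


P(X=1) = C(16,1)*C(3,2) / C(19,3)
= 16*3 / 969
= 48/969 = 16/323

16/323


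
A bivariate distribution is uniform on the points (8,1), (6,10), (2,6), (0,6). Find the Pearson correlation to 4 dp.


Cov(X,Y) = -3.0000, Var(X) = 10.0000, Var(Y) = 10.1875
rho = Cov/(sqrt(VarX)*sqrt(VarY)) = -0.2972

-0.2972


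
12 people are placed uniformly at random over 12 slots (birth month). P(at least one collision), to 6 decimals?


P(all different) = prod((12-i)/12 for i=0..11) = 0.000054
P(at least one match) = 1 - 0.000054 = 0.999946

0.999946


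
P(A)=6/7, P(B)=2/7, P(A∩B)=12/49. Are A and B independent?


P(A)*P(B) = 6/7*2/7 = 12/49
P(A∩B) = 12/49, which equals P(A)P(B), so independent

Yes, A and B are independent


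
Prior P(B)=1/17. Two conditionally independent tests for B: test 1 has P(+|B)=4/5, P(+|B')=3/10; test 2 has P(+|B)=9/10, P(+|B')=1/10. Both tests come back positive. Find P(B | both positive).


After test 1: P(+) = 4/5*1/17 + 3/10*16/17 = 28/85
P(B|+) = (4/85)/(28/85) = 1/7
After test 2 (use post1 as new prior): P(+) = 9/10*1/7 + 1/10*6/7 = 3/14
P(B|+,+) = (9/70)/(3/14) = 3/5

3/5


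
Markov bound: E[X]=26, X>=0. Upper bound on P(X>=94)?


Markov: P(X >= a) <= E[X]/a
P(X >= 94) <= 26/94 = 13/47

13/47


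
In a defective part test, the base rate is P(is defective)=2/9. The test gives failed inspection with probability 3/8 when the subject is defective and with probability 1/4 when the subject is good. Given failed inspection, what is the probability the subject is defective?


P(A) = P(A|B)P(B) + P(A|B')P(B') = 3/8*2/9 + 1/4*7/9 = 5/18
P(B|A) = P(A|B)P(B)/P(A) = (1/12)/(5/18) = 3/10

3/10


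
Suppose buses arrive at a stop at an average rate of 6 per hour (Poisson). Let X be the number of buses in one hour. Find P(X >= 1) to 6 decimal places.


P(X>=1) = 1 - P(X<=0) = 1 - (e^(-6)*6^0/0!)
≈ 1 - 0.0024787522 = 0.9975212478
≈ 0.997521

0.997521


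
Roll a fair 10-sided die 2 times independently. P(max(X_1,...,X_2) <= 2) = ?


P(max <= 2) = P(all X_i <= 2) = (P(X_1 <= 2))^2
= (2/10)^2 = (1/5)^2 = 1/25

1/25


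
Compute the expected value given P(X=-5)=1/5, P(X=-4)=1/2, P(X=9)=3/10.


E[X] = sum(x * P(x))
= -5*1/5 - 4*1/2 + 9*3/10
= -3/10

-3/10


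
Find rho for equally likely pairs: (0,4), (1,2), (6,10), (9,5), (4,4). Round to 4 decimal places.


Cov(X,Y) = 4.6000, Var(X) = 10.8000, Var(Y) = 7.2000
rho = Cov/(sqrt(VarX)*sqrt(VarY)) = 0.5217

0.5217


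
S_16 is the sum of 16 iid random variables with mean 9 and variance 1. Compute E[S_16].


E[S_n] = n*E[X_1] = 16*9 = 144

144


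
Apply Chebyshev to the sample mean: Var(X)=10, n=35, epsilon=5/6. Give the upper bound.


Var(Xbar) = Var(X)/n = 10/35
Chebyshev: P(|Xbar-mu| >= 5/6) <= Var(Xbar)/(5/6)^2 = (2/7)/(25/36) = 72/175

72/175


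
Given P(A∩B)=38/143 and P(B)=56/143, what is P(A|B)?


P(A|B) = P(A∩B)/P(B) = (38/143)/(56/143) = 38/56 = 19/28

19/28


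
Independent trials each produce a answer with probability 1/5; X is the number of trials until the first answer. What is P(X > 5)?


P(X > 5) = P(first 5 trials all fail) = (1-p)^5 = (4/5)^5 = 1024/3125

1024/3125


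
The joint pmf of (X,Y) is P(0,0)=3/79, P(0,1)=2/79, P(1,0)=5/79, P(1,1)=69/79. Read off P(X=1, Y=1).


Read from table: P(X=1, Y=1) = 69/79

69/79


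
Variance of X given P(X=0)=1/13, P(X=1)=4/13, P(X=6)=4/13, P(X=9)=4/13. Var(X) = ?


E[X] = 64/13, E[X^2] = 472/13
Var(X) = E[X^2] - (E[X])^2 = 472/13 - (64/13)^2 = 2040/169

2040/169


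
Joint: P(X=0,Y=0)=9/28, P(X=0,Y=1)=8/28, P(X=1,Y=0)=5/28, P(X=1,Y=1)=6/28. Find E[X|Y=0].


P(Y=0) = 14/28
E[X|Y=0] = (0*9 + 1*5)/14 = 5/14

5/14


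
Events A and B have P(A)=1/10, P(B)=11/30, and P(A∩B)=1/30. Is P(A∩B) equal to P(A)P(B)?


P(A)*P(B) = 1/10*11/30 = 11/300
P(A∩B) = 1/30 != 11/300, so not independent

No, A and B are not independent


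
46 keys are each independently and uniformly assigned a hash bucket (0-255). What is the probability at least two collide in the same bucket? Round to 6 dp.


P(all different) = prod((256-i)/256 for i=0..45) = 0.013483
P(at least one match) = 1 - 0.013483 = 0.986517

0.986517


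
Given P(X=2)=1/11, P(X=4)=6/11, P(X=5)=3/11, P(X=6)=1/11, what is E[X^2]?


E[X^2] = sum(g(x)*P(x))
= 4*1/11 + 16*6/11 + 25*3/11 + 36*1/11
= 211/11

211/11


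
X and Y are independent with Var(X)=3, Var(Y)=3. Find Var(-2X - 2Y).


Independence => Cov(X,Y)=0
Var(-2X - 2Y) = (-2)^2*Var(X) + (-2)^2*Var(Y)
= 4*3 + 4*3 = 24

24


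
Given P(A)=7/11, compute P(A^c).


P(A') = 1 - P(A) = 1 - 7/11 = 4/11

4/11


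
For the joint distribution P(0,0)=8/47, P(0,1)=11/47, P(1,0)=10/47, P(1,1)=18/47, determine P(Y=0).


P(Y=0) = P(0,0)+P(1,0) = 8/47 + 10/47 = 18/47

18/47


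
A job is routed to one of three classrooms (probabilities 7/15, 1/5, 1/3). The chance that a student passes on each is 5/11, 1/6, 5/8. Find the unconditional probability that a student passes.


P(A) = P(A|B1)P(B1) + P(A|B2)P(B2) + P(A|B3)P(B3)
= 5/11*7/15 + 1/6*1/5 + 5/8*1/3
= 7/33 + 1/30 + 5/24 = 599/1320

599/1320


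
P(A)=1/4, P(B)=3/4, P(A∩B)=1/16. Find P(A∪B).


P(A∪B) = P(A) + P(B) - P(A∩B)
= 1/4 + 3/4 - 1/16 = 15/16

15/16


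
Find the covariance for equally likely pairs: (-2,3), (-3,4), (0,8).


E[X]=-5/3, E[Y]=5, E[XY]=-6
Cov(X,Y) = E[XY] - E[X]E[Y] = -6 + 5/3*5 = 7/3

7/3


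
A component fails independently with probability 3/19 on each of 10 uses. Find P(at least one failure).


P(at least one) = 1 - P(none)
P(none) = (1 - 3/19)^10 = (16/19)^10 = 1099511627776/6131066257801
P(at least one) = 1 - 1099511627776/6131066257801 = 5031554630025/6131066257801

5031554630025/6131066257801


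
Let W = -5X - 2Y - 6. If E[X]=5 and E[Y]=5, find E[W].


E[-5X - 2Y - 6] = -5*E[X] - 2*E[Y] - 6
= (-5)*(5) + (-2)*(5) + (-6)
= -25 - 10 - 6 = -41

-41


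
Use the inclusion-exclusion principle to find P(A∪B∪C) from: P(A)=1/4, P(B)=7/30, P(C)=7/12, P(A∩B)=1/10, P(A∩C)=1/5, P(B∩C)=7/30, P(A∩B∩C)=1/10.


P(A∪B∪C) = P(A)+P(B)+P(C) - P(AB)-P(AC)-P(BC) + P(ABC)
= 1/4+7/30+7/12 - 1/10-1/5-7/30 + 1/10
= 19/30

19/30


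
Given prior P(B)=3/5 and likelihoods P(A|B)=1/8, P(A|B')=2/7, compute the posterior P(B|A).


P(A) = P(A|B)P(B) + P(A|B')P(B') = 1/8*3/5 + 2/7*2/5 = 53/280
P(B|A) = P(A|B)P(B)/P(A) = (3/40)/(53/280) = 21/53

21/53


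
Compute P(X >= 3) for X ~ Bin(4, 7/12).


P(X>=3) = P(X=3) + P(X=4)
= 1715/5184 + 2401/20736
= 343/768

343/768


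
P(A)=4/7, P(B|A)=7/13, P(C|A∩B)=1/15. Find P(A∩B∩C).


P(A∩B∩C) = P(A) * P(B|A) * P(C|A∩B)
= 4/7 * 7/13 * 1/15
= 4/13 * 1/15 = 4/195

4/195


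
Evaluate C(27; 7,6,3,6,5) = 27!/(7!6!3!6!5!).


27! = 10888869450418352160768000000
Denominator: 7!=5040 * 6!=720 * 3!=6 * 6!=720 * 5!=120
Coefficient = 10888869450418352160768000000 / 1881169920000 = 5788349757590400

5788349757590400


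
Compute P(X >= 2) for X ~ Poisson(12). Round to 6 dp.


P(X>=2) = 1 - P(X<=1) = 1 - (e^(-12)*12^0/0! + e^(-12)*12^1/1!)
≈ 1 - (0.0000061442 + 0.0000737305)
= 1 - 0.0000798747 = 0.9999201253
≈ 0.999920

0.999920


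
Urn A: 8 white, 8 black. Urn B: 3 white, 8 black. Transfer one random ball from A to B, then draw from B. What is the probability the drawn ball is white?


P(transfer white) = 8/16 = 1/2; P(transfer black) = 1/2
If white transferred: Urn II has 4 white of 12, so P(white|white moved) = 1/3
If black transferred: Urn II has 3 white of 12, so P(white|black moved) = 1/4
By total probability: P(white) = 1/2*1/3 + 1/2*1/4 = 7/24

7/24


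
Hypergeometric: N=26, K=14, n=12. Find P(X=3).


P(X=3) = C(14,3)*C(12,9) / C(26,12)
= 364*220 / 9657700
= 80080/9657700 = 308/37145

308/37145


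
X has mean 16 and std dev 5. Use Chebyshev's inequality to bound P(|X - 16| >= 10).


k = 10/5 = 2
Chebyshev: P(|X-mu| >= k*sigma) <= 1/k^2 = 1/2^2 = 1/4

1/4


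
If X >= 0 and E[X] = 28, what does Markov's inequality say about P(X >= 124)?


Markov: P(X >= a) <= E[X]/a
P(X >= 124) <= 28/124 = 7/31

7/31


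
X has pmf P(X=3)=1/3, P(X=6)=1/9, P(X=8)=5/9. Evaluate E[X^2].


E[X^2] = sum(x^2 * P(x))
= 9*1/3 + 36*1/9 + 64*5/9
= 383/9

383/9


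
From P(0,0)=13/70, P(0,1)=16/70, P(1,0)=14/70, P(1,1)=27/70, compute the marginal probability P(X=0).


P(X=0) = P(0,0)+P(0,1) = 13/70 + 16/70 = 29/70

29/70


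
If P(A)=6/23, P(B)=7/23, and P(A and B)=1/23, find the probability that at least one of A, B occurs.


P(A∪B) = P(A) + P(B) - P(A∩B)
= 6/23 + 7/23 - 1/23 = 12/23

12/23


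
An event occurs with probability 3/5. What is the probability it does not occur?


P(A') = 1 - P(A) = 1 - 3/5 = 2/5

2/5


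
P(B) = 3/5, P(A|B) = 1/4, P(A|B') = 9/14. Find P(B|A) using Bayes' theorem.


P(A) = P(A|B)P(B) + P(A|B')P(B') = 1/4*3/5 + 9/14*2/5 = 57/140
P(B|A) = P(A|B)P(B)/P(A) = (3/20)/(57/140) = 7/19

7/19


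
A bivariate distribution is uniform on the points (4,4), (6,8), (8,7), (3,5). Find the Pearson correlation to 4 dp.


Cov(X,Y) = 2.2500, Var(X) = 3.6875, Var(Y) = 2.5000
rho = Cov/(sqrt(VarX)*sqrt(VarY)) = 0.7410

0.7410


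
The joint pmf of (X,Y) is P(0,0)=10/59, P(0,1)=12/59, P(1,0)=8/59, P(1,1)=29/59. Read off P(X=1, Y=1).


Read from table: P(X=1, Y=1) = 29/59

29/59


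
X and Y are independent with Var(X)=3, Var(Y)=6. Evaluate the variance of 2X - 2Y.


Independence => Cov(X,Y)=0
Var(2X - 2Y) = 2^2*Var(X) + (-2)^2*Var(Y)
= 4*3 + 4*6 = 36

36


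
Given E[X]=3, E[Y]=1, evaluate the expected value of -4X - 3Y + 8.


E[-4X - 3Y + 8] = -4*E[X] - 3*E[Y] + 8
= (-4)*(3) + (-3)*(1) + (8)
= -12 - 3 + 8 = -7

-7


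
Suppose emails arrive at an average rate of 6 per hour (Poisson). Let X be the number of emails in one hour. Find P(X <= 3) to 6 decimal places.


P(X<=3) = e^(-6)*6^0/0! + e^(-6)*6^1/1! + e^(-6)*6^2/2! + e^(-6)*6^3/3!
≈ 0.0024787522 + 0.0148725131 + 0.0446175392 + 0.0892350784
= 0.1512038829
≈ 0.151204

0.151204


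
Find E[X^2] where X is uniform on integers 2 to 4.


E[X^2] = (1/3) * sum(x^2 for x=2..4)
= 29/3

29/3


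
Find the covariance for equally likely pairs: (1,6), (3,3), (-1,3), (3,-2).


E[X]=3/2, E[Y]=5/2, E[XY]=3/2
Cov(X,Y) = E[XY] - E[X]E[Y] = 3/2 - 3/2*5/2 = -9/4

-9/4


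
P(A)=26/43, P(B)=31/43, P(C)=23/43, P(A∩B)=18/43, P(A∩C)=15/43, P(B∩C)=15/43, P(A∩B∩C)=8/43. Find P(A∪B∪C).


P(A∪B∪C) = P(A)+P(B)+P(C) - P(AB)-P(AC)-P(BC) + P(ABC)
= 26/43+31/43+23/43 - 18/43-15/43-15/43 + 8/43
= 40/43

40/43


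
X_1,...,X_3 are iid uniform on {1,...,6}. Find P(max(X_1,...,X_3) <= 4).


P(max <= 4) = P(all X_i <= 4) = (P(X_1 <= 4))^3
= (4/6)^3 = (2/3)^3 = 8/27

8/27


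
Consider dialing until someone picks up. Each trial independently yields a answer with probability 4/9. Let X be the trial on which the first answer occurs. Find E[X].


For geometric (trials until first success), E[X] = 1/p = 1/(4/9) = 9/4

9/4


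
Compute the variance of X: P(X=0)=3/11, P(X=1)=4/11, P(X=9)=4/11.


E[X] = 40/11, E[X^2] = 328/11
Var(X) = E[X^2] - (E[X])^2 = 328/11 - (40/11)^2 = 2008/121

2008/121


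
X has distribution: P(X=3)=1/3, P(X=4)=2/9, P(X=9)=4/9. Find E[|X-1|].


E[|X-1|] = sum(g(x)*P(x))
= 2*1/3 + 3*2/9 + 8*4/9
= 44/9

44/9


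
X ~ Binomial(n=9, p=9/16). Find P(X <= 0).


P(X<=0) = P(X=0)
= 40353607/68719476736
= 40353607/68719476736

40353607/68719476736


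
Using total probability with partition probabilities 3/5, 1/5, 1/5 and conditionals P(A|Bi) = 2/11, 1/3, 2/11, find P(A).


P(A) = P(A|B1)P(B1) + P(A|B2)P(B2) + P(A|B3)P(B3)
= 2/11*3/5 + 1/3*1/5 + 2/11*1/5
= 6/55 + 1/15 + 2/55 = 7/33

7/33


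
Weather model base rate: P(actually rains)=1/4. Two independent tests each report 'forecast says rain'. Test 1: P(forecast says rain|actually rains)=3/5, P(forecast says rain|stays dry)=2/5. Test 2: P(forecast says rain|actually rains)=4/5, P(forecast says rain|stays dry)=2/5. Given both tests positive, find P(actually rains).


After test 1: P(+) = 3/5*1/4 + 2/5*3/4 = 9/20
P(B|+) = (3/20)/(9/20) = 1/3
After test 2 (use post1 as new prior): P(+) = 4/5*1/3 + 2/5*2/3 = 8/15
P(B|+,+) = (4/15)/(8/15) = 1/2

1/2


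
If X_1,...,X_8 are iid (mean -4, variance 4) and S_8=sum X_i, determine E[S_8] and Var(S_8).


E[S_n] = n*mu = 8*-4 = -32
Var(S_n) = n*sigma^2 = 8*4 = 32

E[S_8]=-32, Var(S_8)=32


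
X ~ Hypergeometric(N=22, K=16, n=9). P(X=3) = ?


P(X=3) = C(16,3)*C(6,6) / C(22,9)
= 560*1 / 497420
= 560/497420 = 4/3553

4/3553


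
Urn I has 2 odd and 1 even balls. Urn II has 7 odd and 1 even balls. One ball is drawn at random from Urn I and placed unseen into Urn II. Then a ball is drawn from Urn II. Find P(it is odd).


P(transfer odd) = 2/3; P(transfer even) = 1/3
If odd transferred: Urn II has 8 odd of 9, so P(odd|odd moved) = 8/9
If even transferred: Urn II has 7 odd of 9, so P(odd|even moved) = 7/9
By total probability: P(odd) = 2/3*8/9 + 1/3*7/9 = 23/27

23/27


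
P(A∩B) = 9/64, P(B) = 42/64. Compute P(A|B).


P(A|B) = P(A∩B)/P(B) = (9/64)/(42/64) = 9/42 = 3/14

3/14


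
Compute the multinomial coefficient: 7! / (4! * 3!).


7! = 5040
Denominator: 4!=24 * 3!=6
Coefficient = 5040 / 144 = 35

35


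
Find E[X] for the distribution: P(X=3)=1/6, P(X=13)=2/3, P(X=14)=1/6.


E[X] = sum(x * P(x))
= 3*1/6 + 13*2/3 + 14*1/6
= 23/2

23/2


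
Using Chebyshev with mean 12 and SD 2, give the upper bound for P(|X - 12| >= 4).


k = 4/2 = 2
Chebyshev: P(|X-mu| >= k*sigma) <= 1/k^2 = 1/2^2 = 1/4

1/4


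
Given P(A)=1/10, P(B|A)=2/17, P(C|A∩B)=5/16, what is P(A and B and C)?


P(A∩B∩C) = P(A) * P(B|A) * P(C|A∩B)
= 1/10 * 2/17 * 5/16
= 1/85 * 5/16 = 1/272

1/272


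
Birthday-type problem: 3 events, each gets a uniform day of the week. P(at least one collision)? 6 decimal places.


P(all different) = prod((7-i)/7 for i=0..2) = 0.612245
P(at least one match) = 1 - 0.612245 = 0.387755

0.387755


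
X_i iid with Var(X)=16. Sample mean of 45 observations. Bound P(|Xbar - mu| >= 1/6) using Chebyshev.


Var(Xbar) = Var(X)/n = 16/45
Chebyshev: P(|Xbar-mu| >= 1/6) <= Var(Xbar)/(1/6)^2 = (16/45)/(1/36) = 64/5
Bound exceeds 1, so trivial bound: 1

1


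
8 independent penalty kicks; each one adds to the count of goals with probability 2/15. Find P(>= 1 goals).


P(at least one) = 1 - P(none)
P(none) = (1 - 2/15)^8 = (13/15)^8 = 815730721/2562890625
P(at least one) = 1 - 815730721/2562890625 = 1747159904/2562890625

1747159904/2562890625


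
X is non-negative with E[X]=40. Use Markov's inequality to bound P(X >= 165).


Markov: P(X >= a) <= E[X]/a
P(X >= 165) <= 40/165 = 8/33

8/33


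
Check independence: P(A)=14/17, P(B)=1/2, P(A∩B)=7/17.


P(A)*P(B) = 14/17*1/2 = 7/17
P(A∩B) = 7/17, which equals P(A)P(B), so independent

Yes, A and B are independent


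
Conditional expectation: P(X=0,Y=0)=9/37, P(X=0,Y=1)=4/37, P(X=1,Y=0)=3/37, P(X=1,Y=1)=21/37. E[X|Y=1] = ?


P(Y=1) = 25/37
E[X|Y=1] = (0*4 + 1*21)/25 = 21/25

21/25


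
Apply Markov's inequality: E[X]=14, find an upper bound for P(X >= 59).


Markov: P(X >= a) <= E[X]/a
P(X >= 59) <= 14/59

14/59


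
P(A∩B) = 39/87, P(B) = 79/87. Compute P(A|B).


P(A|B) = P(A∩B)/P(B) = (39/87)/(79/87) = 39/79

39/79


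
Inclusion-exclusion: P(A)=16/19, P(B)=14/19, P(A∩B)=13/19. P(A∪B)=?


P(A∪B) = P(A) + P(B) - P(A∩B)
= 16/19 + 14/19 - 13/19 = 17/19

17/19


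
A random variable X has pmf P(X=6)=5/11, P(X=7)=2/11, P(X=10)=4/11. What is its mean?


E[X] = sum(x * P(x))
= 6*5/11 + 7*2/11 + 10*4/11
= 84/11

84/11


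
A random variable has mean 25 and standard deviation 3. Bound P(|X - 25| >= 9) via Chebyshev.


k = 9/3 = 3
Chebyshev: P(|X-mu| >= k*sigma) <= 1/k^2 = 1/3^2 = 1/9

1/9


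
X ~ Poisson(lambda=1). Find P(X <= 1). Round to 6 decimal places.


P(X<=1) = e^(-1)*1^0/0! + e^(-1)*1^1/1!
≈ 0.3678794412 + 0.3678794412
= 0.7357588824
≈ 0.735759

0.735759


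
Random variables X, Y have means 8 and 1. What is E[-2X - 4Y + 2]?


E[-2X - 4Y + 2] = -2*E[X] - 4*E[Y] + 2
= (-2)*(8) + (-4)*(1) + (2)
= -16 - 4 + 2 = -18

-18


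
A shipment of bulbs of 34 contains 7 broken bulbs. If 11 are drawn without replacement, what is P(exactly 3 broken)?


P(X=3) = C(7,3)*C(27,8) / C(34,11)
= 35*2220075 / 286097760
= 77702625/286097760 = 132825/489056

132825/489056


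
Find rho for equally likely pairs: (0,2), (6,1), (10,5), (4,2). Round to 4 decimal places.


Cov(X,Y) = 3.5000, Var(X) = 13.0000, Var(Y) = 2.2500
rho = Cov/(sqrt(VarX)*sqrt(VarY)) = 0.6472

0.6472


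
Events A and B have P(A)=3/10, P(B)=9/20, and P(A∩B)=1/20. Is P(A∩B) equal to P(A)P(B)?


P(A)*P(B) = 3/10*9/20 = 27/200
P(A∩B) = 1/20 != 27/200, so not independent

No, A and B are not independent


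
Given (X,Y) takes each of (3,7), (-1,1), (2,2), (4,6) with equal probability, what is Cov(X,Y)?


E[X]=2, E[Y]=4, E[XY]=12
Cov(X,Y) = E[XY] - E[X]E[Y] = 12 - 2*4 = 4

4


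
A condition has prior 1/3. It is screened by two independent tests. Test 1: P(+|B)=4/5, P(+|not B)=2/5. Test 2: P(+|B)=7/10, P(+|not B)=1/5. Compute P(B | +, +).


After test 1: P(+) = 4/5*1/3 + 2/5*2/3 = 8/15
P(B|+) = (4/15)/(8/15) = 1/2
After test 2 (use post1 as new prior): P(+) = 7/10*1/2 + 1/5*1/2 = 9/20
P(B|+,+) = (7/20)/(9/20) = 7/9

7/9


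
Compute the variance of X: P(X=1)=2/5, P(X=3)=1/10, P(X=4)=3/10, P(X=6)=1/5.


E[X] = 31/10, E[X^2] = 133/10
Var(X) = E[X^2] - (E[X])^2 = 133/10 - (31/10)^2 = 369/100

369/100


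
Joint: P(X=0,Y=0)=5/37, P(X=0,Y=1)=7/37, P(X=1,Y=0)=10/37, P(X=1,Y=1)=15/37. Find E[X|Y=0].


P(Y=0) = 15/37
E[X|Y=0] = (0*5 + 1*10)/15 = 10/15 = 2/3

2/3


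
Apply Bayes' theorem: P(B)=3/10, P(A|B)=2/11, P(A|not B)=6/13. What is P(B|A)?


P(A) = P(A|B)P(B) + P(A|B')P(B') = 2/11*3/10 + 6/13*7/10 = 54/143
P(B|A) = P(A|B)P(B)/P(A) = (3/55)/(54/143) = 13/90

13/90


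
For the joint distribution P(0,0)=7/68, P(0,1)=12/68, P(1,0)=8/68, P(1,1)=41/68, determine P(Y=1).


P(Y=1) = P(0,1)+P(1,1) = 12/68 + 41/68 = 53/68

53/68


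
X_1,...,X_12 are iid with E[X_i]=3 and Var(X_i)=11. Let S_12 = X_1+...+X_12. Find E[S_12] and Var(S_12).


E[S_n] = n*mu = 12*3 = 36
Var(S_n) = n*sigma^2 = 12*11 = 132

E[S_12]=36, Var(S_12)=132


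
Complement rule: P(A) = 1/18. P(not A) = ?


P(A') = 1 - P(A) = 1 - 1/18 = 17/18

17/18


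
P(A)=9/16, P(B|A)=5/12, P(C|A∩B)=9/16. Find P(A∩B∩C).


P(A∩B∩C) = P(A) * P(B|A) * P(C|A∩B)
= 9/16 * 5/12 * 9/16
= 15/64 * 9/16 = 135/1024

135/1024


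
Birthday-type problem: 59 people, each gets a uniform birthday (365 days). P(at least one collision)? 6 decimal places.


P(all different) = prod((365-i)/365 for i=0..58) = 0.007011
P(at least one match) = 1 - 0.007011 = 0.992989

0.992989


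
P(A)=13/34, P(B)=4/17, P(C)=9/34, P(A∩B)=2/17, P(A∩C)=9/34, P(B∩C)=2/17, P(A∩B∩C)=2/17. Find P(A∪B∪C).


P(A∪B∪C) = P(A)+P(B)+P(C) - P(AB)-P(AC)-P(BC) + P(ABC)
= 13/34+4/17+9/34 - 2/17-9/34-2/17 + 2/17
= 1/2

1/2


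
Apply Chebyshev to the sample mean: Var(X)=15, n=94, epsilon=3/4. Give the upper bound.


Var(Xbar) = Var(X)/n = 15/94
Chebyshev: P(|Xbar-mu| >= 3/4) <= Var(Xbar)/(3/4)^2 = (15/94)/(9/16) = 40/141

40/141


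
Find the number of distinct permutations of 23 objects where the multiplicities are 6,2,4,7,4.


23! = 25852016738884976640000
Denominator: 6!=720 * 2!=2 * 4!=24 * 7!=5040 * 4!=24
Coefficient = 25852016738884976640000 / 4180377600 = 6184134356400

6184134356400


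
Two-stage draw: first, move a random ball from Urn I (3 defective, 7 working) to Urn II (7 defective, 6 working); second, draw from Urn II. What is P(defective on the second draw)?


P(transfer defective) = 3/10; P(transfer working) = 7/10
If defective transferred: Urn II has 8 defective of 14, so P(defective|defective moved) = 4/7
If working transferred: Urn II has 7 defective of 14, so P(defective|working moved) = 1/2
By total probability: P(defective) = 3/10*4/7 + 7/10*1/2 = 73/140

73/140


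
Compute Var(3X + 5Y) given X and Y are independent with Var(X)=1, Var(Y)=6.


Independence => Cov(X,Y)=0
Var(3X + 5Y) = 3^2*Var(X) + 5^2*Var(Y)
= 9*1 + 25*6 = 159

159


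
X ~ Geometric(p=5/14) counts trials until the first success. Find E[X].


For geometric (trials until first success), E[X] = 1/p = 1/(5/14) = 14/5

14/5


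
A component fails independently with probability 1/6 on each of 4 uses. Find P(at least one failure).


P(at least one) = 1 - P(none)
P(none) = (1 - 1/6)^4 = (5/6)^4 = 625/1296
P(at least one) = 1 - 625/1296 = 671/1296

671/1296


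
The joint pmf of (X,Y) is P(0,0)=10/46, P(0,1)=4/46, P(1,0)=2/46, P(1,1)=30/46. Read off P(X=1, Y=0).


Read from table: P(X=1, Y=0) = 2/46 = 1/23

1/23


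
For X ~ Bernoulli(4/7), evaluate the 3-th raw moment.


For Bernoulli: X in {0,1}
E[X^3] = 0^3*(1-4/7) + 1^3*4/7 = 4/7

4/7


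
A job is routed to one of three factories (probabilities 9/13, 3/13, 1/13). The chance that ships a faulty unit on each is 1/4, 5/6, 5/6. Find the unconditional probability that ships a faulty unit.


P(A) = P(A|B1)P(B1) + P(A|B2)P(B2) + P(A|B3)P(B3)
= 1/4*9/13 + 5/6*3/13 + 5/6*1/13
= 9/52 + 5/26 + 5/78 = 67/156

67/156


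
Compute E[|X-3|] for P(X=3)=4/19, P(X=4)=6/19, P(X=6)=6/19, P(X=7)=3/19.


E[|X-3|] = sum(g(x)*P(x))
= 0*4/19 + 1*6/19 + 3*6/19 + 4*3/19
= 36/19

36/19


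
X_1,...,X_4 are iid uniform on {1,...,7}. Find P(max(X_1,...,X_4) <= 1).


P(max <= 1) = P(all X_i <= 1) = (P(X_1 <= 1))^4
= (1/7)^4 = 1/2401

1/2401


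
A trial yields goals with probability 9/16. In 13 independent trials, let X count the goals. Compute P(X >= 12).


P(X>=12) = P(X=12) + P(X=13)
= 25701087819771/4503599627370496 + 2541865828329/4503599627370496
= 7060738412025/1125899906842624

7060738412025/1125899906842624


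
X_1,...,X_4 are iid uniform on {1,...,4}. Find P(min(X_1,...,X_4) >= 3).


P(min >= 3) = P(all X_i >= 3) = (P(X_1 >= 3))^4
= (2/4)^4 = (1/2)^4 = 1/16

1/16


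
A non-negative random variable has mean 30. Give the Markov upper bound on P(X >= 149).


Markov: P(X >= a) <= E[X]/a
P(X >= 149) <= 30/149

30/149


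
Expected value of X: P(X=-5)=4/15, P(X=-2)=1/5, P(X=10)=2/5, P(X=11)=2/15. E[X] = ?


E[X] = sum(x * P(x))
= -5*4/15 - 2*1/5 + 10*2/5 + 11*2/15
= 56/15

56/15


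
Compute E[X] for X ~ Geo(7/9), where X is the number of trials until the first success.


For geometric (trials until first success), E[X] = 1/p = 1/(7/9) = 9/7

9/7


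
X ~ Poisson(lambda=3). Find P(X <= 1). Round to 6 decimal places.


P(X<=1) = e^(-3)*3^0/0! + e^(-3)*3^1/1!
≈ 0.0497870684 + 0.1493612051
= 0.1991482735
≈ 0.199148

0.199148


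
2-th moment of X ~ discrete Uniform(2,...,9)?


E[X^2] = (1/8) * sum(x^2 for x=2..9)
= 284/8 = 71/2

71/2


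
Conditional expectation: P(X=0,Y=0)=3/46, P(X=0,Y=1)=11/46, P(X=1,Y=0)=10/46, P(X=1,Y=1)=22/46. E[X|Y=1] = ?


P(Y=1) = 33/46
E[X|Y=1] = (0*11 + 1*22)/33 = 22/33 = 2/3

2/3


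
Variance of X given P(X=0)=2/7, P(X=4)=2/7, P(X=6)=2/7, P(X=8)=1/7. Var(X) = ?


E[X] = 4, E[X^2] = 24
Var(X) = E[X^2] - (E[X])^2 = 24 - (4)^2 = 8

8


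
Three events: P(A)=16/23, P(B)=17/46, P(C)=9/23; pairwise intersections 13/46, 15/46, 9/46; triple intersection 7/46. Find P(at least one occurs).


P(A∪B∪C) = P(A)+P(B)+P(C) - P(AB)-P(AC)-P(BC) + P(ABC)
= 16/23+17/46+9/23 - 13/46-15/46-9/46 + 7/46
= 37/46

37/46


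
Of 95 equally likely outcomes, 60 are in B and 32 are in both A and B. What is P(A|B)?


P(A|B) = P(A∩B)/P(B) = (32/95)/(60/95) = 32/60 = 8/15

8/15


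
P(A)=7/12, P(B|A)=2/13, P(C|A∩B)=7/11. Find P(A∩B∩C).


P(A∩B∩C) = P(A) * P(B|A) * P(C|A∩B)
= 7/12 * 2/13 * 7/11
= 7/78 * 7/11 = 49/858

49/858


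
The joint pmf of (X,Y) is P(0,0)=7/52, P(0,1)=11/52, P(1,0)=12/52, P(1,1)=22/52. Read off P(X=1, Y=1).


Read from table: P(X=1, Y=1) = 22/52 = 11/26

11/26


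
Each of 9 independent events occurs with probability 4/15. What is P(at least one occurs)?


P(at least one) = 1 - P(none)
P(none) = (1 - 4/15)^9 = (11/15)^9 = 2357947691/38443359375
P(at least one) = 1 - 2357947691/38443359375 = 36085411684/38443359375

36085411684/38443359375


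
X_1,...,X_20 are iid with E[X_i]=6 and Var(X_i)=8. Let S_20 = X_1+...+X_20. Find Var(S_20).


By independence, Var(S_n) = n*Var(X_1) = 20*8 = 160

160


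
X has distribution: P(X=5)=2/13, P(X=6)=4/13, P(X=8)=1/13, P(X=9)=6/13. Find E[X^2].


E[X^2] = sum(g(x)*P(x))
= 25*2/13 + 36*4/13 + 64*1/13 + 81*6/13
= 744/13

744/13


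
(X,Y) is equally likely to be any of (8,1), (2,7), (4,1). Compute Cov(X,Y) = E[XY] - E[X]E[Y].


E[X]=14/3, E[Y]=3, E[XY]=26/3
Cov(X,Y) = E[XY] - E[X]E[Y] = 26/3 - 14/3*3 = -16/3

-16/3


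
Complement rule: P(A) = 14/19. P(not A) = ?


P(A') = 1 - P(A) = 1 - 14/19 = 5/19

5/19


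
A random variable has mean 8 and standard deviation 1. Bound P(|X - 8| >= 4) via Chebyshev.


k = 4/1 = 4
Chebyshev: P(|X-mu| >= k*sigma) <= 1/k^2 = 1/4^2 = 1/16

1/16


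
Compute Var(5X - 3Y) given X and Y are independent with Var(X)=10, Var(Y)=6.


Independence => Cov(X,Y)=0
Var(5X - 3Y) = 5^2*Var(X) + (-3)^2*Var(Y)
= 25*10 + 9*6 = 304

304


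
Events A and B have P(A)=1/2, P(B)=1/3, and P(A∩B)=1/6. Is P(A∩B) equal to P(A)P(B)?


P(A)*P(B) = 1/2*1/3 = 1/6
P(A∩B) = 1/6, which equals P(A)P(B), so independent

Yes, A and B are independent


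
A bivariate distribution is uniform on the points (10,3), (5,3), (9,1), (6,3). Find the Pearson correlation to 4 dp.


Cov(X,Y) = -0.7500, Var(X) = 4.2500, Var(Y) = 0.7500
rho = Cov/(sqrt(VarX)*sqrt(VarY)) = -0.4201

-0.4201


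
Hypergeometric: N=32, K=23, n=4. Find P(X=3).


P(X=3) = C(23,3)*C(9,1) / C(32,4)
= 1771*9 / 35960
= 15939/35960

15939/35960


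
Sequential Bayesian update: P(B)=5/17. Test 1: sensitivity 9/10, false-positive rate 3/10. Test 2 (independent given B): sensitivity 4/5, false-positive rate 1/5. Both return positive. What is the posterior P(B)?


After test 1: P(+) = 9/10*5/17 + 3/10*12/17 = 81/170
P(B|+) = (9/34)/(81/170) = 5/9
After test 2 (use post1 as new prior): P(+) = 4/5*5/9 + 1/5*4/9 = 8/15
P(B|+,+) = (4/9)/(8/15) = 5/6

5/6


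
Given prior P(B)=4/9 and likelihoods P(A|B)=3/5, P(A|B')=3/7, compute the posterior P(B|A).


P(A) = P(A|B)P(B) + P(A|B')P(B') = 3/5*4/9 + 3/7*5/9 = 53/105
P(B|A) = P(A|B)P(B)/P(A) = (4/15)/(53/105) = 28/53

28/53
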